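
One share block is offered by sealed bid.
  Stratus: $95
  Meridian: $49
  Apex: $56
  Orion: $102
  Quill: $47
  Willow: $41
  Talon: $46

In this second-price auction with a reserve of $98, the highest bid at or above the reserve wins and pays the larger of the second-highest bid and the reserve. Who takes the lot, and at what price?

Orion pays $98

Bids ranked: 102 (Orion) > 95 (Stratus) > 56 (Apex) > 49 (Meridian) > 47 (Quill) > 46 (Talon) > …
Highest eligible bid: Orion at $102.
Second-highest bid $95 is below the reserve $98, so the reserve binds → payment $98.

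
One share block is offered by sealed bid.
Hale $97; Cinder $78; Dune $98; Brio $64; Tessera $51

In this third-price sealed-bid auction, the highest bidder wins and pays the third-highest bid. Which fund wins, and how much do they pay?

Sorting bids: 98 (Dune) > 97 (Hale) > 78 (Cinder) > 64 (Brio) > 51 (Tessera)
Dune wins; payment is bid #3 in the ranking = $78.

Dune pays $78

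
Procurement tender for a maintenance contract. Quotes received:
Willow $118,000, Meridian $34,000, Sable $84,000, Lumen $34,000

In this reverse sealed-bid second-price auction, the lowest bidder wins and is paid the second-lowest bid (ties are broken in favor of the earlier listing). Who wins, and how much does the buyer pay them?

Bids ranked: 34,000 (Meridian) < 34,000 (Lumen) < 84,000 (Sable) < 118,000 (Willow)
Tie at $34,000 → Meridian wins by tie-break.
Second-price: Meridian is paid Lumen's bid of $34,000.

Meridian is paid $34,000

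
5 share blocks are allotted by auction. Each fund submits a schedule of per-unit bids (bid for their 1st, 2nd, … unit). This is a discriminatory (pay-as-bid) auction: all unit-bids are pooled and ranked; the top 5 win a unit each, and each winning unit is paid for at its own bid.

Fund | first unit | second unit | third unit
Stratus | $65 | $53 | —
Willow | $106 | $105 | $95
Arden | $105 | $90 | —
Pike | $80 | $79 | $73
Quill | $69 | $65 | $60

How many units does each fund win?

Pooled unit-bids ranked (top 5): 106 (Willow-1), 105 (Willow-2), 105 (Arden-1), 95 (Willow-3), 90 (Arden-2)
Next rejected bid: $80 (not a price — pay-as-bid).
Allocation: Arden 2, Willow 3.

Arden 2, Willow 3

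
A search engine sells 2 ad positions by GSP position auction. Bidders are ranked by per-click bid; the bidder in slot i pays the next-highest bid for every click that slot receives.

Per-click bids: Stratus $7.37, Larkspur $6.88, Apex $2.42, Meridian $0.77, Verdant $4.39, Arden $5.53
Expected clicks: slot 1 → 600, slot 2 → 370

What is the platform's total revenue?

Total revenue: $6174.10

Per-click bids in order: $7.37 (Stratus) > $6.88 (Larkspur) > $5.53 (Arden) > …
Slot 1: Stratus pays $6.88 × 600 = $4128.00
Slot 2: Larkspur pays $5.53 × 370 = $2046.10
Total = $6174.10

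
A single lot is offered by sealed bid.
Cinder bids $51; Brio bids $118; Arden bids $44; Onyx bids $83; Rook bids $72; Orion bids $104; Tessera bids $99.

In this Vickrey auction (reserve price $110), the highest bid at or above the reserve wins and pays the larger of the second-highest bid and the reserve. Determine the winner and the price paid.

Rule: the highest bid at or above the reserve wins and pays the larger of the second-highest bid and the reserve.
Sorting bids: 118 (Brio) > 104 (Orion) > 99 (Tessera) > 83 (Onyx) > 72 (Rook) > 51 (Cinder) > …
Brio has the top bid at or above the reserve ($118).
Second-highest bid $104 is below the reserve $110, so the reserve binds → payment $110.

Brio pays $110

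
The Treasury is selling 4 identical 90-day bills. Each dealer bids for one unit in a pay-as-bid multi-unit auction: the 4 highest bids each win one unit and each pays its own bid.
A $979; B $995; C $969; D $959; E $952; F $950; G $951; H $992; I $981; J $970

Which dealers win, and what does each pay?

Sorting: 995 (B), 992 (H), 981 (I), 979 (A), 970 (J), 969 (C), …
The 4 highest are B, H, I, A.
Each winner pays its own bid: B $995, H $992, I $981, A $979.

B $995, H $992, I $981, A $979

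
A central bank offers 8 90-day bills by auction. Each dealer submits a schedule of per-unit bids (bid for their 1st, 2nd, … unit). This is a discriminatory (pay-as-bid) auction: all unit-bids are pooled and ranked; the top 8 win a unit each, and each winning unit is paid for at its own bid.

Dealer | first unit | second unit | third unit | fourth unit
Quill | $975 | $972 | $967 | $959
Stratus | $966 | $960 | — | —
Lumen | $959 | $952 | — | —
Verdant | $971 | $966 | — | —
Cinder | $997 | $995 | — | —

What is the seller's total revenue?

Pooled unit-bids ranked (top 8): 997 (Cinder-1), 995 (Cinder-2), 975 (Quill-1), 972 (Quill-2), 971 (Verdant-1), 967 (Quill-3), 966 (Stratus-1), 966 (Verdant-2)
Next rejected bid: $960 (not a price — pay-as-bid).
Each winning unit pays its own bid.
Revenue = 997 + 995 + 975 + 972 + 971 + 967 + 966 + 966 = $7,809.

Total revenue: $7,809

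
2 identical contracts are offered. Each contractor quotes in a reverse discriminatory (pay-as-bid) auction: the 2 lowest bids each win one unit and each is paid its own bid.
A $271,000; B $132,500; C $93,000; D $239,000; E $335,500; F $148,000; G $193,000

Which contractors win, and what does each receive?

C $93,000, B $132,500

Sorting: 93,000 (C), 132,500 (B), 148,000 (F), 193,000 (G), …
The 2 lowest are C, B.
Each winner is paid its own bid: C $93,000, B $132,500.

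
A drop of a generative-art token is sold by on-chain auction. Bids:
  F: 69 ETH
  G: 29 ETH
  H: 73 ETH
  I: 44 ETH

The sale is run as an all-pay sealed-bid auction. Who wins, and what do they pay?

Rule: the highest bidder wins the item, but every bidder pays their own bid.
Sorting bids: 73 (H) > 69 (F) > 44 (I) > 29 (G)
H wins with the top bid; all bids are sunk regardless.

H pays 73 ETH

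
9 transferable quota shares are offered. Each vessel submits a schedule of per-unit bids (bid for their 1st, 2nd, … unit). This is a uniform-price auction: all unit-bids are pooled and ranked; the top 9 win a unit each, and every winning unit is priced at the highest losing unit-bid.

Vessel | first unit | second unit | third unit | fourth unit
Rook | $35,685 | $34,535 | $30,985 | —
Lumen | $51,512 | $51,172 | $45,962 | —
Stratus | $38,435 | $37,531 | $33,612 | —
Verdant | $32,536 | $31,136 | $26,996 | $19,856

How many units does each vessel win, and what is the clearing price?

All unit-bids, highest first — top 9: 51,512 (Lumen-1), 51,172 (Lumen-2), 45,962 (Lumen-3), 38,435 (Stratus-1), 37,531 (Stratus-2), 35,685 (Rook-1), 34,535 (Rook-2), 33,612 (Stratus-3), 32,536 (Verdant-1)
First bid not allocated: $31,136.
Allocation: Lumen 3, Rook 2, Stratus 3, Verdant 1.

Lumen 3, Rook 2, Stratus 3, Verdant 1; clearing price $31,136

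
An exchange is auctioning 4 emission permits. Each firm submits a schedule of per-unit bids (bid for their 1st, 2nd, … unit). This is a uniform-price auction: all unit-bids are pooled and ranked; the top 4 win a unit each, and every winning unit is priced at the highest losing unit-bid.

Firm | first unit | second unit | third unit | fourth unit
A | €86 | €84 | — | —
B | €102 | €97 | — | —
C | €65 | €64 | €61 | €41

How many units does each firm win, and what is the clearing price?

All unit-bids, highest first — top 4: 102 (B-1), 97 (B-2), 86 (A-1), 84 (A-2)
Highest rejected unit-bid = €65.
Allocation: A 2, B 2.

A 2, B 2; clearing price €65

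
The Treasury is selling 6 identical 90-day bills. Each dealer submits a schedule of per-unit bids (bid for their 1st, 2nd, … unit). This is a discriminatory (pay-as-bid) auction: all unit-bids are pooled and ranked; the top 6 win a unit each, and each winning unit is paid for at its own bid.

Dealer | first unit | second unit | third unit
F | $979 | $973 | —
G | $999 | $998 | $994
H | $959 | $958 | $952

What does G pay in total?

G pays $2,991

Merging the schedules and taking the best 6: 999 (G-1), 998 (G-2), 994 (G-3), 979 (F-1), 973 (F-2), 959 (H-1)
Next rejected bid: $958 (not a price — pay-as-bid).
G's winning unit-bids: 999 + 998 + 994 = $2,991.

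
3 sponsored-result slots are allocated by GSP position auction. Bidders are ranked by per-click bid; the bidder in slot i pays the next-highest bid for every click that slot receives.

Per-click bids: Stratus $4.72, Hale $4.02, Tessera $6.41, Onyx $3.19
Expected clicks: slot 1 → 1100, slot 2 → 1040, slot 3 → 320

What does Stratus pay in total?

Per-click bids in order: $6.41 (Tessera) > $4.72 (Stratus) > $4.02 (Hale) > $3.19 (Onyx)
Stratus holds slot 2 → pays next bid $4.02 × 1040 clicks = $4180.80.

Stratus pays $4180.80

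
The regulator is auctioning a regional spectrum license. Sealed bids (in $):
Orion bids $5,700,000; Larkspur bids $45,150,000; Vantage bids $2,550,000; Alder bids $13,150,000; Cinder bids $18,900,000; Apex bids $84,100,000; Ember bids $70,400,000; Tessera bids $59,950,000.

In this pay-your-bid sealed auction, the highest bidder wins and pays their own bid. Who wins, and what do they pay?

Apex pays $84,100,000

Bids ranked: 84,100,000 (Apex) > 70,400,000 (Ember) > 59,950,000 (Tessera) > 45,150,000 (Larkspur) > 18,900,000 (Cinder) > 13,150,000 (Alder) > …
Apex has the highest bid and pays exactly that: $84,100,000.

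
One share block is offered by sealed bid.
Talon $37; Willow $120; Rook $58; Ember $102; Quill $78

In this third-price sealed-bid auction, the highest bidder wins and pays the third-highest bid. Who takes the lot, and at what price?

Rule: the highest bidder wins and pays the third-highest bid.
Bids in order: 120 (Willow) > 102 (Ember) > 78 (Quill) > 58 (Rook) > 37 (Talon)
Willow wins; payment is bid #3 in the ranking = $78.

Willow pays $78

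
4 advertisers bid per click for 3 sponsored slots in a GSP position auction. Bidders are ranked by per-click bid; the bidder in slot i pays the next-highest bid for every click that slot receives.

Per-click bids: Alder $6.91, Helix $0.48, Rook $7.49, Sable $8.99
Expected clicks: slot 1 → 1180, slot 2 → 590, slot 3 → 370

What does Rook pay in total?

Rook pays $4076.90

Per-click bids in order: $8.99 (Sable) > $7.49 (Rook) > $6.91 (Alder) > $0.48 (Helix)
Rook holds slot 2 → pays next bid $6.91 × 590 clicks = $4076.90.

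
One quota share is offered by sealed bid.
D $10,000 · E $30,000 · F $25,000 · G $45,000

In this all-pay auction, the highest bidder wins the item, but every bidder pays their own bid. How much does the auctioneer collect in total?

Total revenue: $110,000

Rule: the highest bidder wins the item, but every bidder pays their own bid.
Sorting bids: 45,000 (G) > 30,000 (E) > 25,000 (F) > 10,000 (D)
G wins with the top bid; all bids are sunk regardless.
Every bidder forfeits their bid regardless of winning.
Revenue = 10,000 + 30,000 + 25,000 + 45,000 = $110,000.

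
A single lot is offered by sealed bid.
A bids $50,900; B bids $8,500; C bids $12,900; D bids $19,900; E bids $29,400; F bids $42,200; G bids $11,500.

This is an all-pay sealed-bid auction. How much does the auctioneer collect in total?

All-pay sealed-bid auction: the highest bidder wins the item, but every bidder pays their own bid.
Bids ranked: 50,900 (A) > 42,200 (F) > 29,400 (E) > 19,900 (D) > 12,900 (C) > 11,500 (G) > …
A wins with the top bid; all bids are sunk regardless.
Every bidder forfeits their bid regardless of winning.
Revenue = 50,900 + 8,500 + 12,900 + 19,900 + 29,400 + 42,200 + 11,500 = $175,300.

Total revenue: $175,300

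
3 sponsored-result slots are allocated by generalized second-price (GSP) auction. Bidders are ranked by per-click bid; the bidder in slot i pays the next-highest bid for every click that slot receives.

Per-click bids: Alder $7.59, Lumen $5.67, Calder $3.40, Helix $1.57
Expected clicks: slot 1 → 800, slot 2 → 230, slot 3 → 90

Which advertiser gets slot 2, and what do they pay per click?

Sorting advertisers: $7.59 (Alder) > $5.67 (Lumen) > $3.40 (Calder) > $1.57 (Helix)
Slot 2 goes to the second-ranked bidder, Lumen, who pays the next bid down: $3.40/click.

Lumen; $3.40 per click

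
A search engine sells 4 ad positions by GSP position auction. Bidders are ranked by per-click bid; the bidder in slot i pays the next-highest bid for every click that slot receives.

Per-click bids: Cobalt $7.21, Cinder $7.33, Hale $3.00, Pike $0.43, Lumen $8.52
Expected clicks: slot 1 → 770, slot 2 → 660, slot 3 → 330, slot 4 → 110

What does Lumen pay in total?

Per-click bids in order: $8.52 (Lumen) > $7.33 (Cinder) > $7.21 (Cobalt) > $3.00 (Hale) > $0.43 (Pike)
Lumen holds slot 1 → pays next bid $7.33 × 770 clicks = $5644.10.

Lumen pays $5644.10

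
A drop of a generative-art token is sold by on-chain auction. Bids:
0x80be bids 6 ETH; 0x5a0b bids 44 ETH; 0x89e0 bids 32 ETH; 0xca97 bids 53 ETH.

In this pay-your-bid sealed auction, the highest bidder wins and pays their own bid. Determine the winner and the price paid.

0xca97 pays 53 ETH

Bids in order: 53 (0xca97) > 44 (0x5a0b) > 32 (0x89e0) > 6 (0x80be)
0xca97 has the highest bid and pays exactly that: 53 ETH.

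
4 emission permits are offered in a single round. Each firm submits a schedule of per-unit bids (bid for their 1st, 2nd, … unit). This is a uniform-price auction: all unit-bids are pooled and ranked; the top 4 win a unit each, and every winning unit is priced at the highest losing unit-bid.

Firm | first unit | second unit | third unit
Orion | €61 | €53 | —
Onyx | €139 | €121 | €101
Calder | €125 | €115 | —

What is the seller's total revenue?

Total revenue: €404

All unit-bids, highest first — top 4: 139 (Onyx-1), 125 (Calder-1), 121 (Onyx-2), 115 (Calder-2)
Highest rejected unit-bid = €101.
Allocation: Calder 2, Onyx 2. Every unit priced at €101.
Revenue = 4 × 101 = €404.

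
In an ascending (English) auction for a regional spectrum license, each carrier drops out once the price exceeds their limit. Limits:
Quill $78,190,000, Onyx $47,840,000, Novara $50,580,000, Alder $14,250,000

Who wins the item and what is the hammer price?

Quill wins at $50,580,000

Limits in order: 78,190,000 (Quill) > 50,580,000 (Novara) > 47,840,000 (Onyx) > 14,250,000 (Alder)
Novara is the last rival to drop out, at $50,580,000; Quill remains and wins at that price.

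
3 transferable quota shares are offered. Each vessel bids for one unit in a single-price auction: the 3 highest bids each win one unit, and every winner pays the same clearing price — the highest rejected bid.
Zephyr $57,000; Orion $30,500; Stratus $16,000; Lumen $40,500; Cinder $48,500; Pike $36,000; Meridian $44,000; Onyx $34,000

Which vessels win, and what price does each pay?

Bids ranked high→low: 57,000 (Zephyr), 48,500 (Cinder), 44,000 (Meridian), 40,500 (Lumen), 36,000 (Pike), …
The 3 highest are Zephyr, Cinder, Meridian.
Clearing price = highest rejected bid = $40,500.

Zephyr, Cinder, Meridian; each pays $40,500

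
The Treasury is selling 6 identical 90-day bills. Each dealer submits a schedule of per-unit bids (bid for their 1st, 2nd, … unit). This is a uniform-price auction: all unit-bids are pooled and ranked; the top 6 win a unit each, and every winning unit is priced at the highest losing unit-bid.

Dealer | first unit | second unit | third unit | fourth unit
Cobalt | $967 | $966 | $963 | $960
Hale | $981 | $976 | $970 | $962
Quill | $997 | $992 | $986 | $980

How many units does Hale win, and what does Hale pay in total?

Hale: 2 units, pays $1,940

Merging the schedules and taking the best 6: 997 (Quill-1), 992 (Quill-2), 986 (Quill-3), 981 (Hale-1), 980 (Quill-4), 976 (Hale-2)
First bid not allocated: $970.
Hale wins 2 unit(s) at $970 each.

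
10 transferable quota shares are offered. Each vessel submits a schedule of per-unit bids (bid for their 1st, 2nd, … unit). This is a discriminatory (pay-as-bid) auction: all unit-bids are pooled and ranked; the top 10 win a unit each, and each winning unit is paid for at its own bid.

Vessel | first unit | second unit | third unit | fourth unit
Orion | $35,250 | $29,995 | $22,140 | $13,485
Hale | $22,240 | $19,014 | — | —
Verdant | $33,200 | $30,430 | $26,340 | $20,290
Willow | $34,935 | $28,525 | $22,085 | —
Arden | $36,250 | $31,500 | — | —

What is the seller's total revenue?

All unit-bids, highest first — top 10: 36,250 (Arden-1), 35,250 (Orion-1), 34,935 (Willow-1), 33,200 (Verdant-1), 31,500 (Arden-2), 30,430 (Verdant-2), 29,995 (Orion-2), 28,525 (Willow-2), 26,340 (Verdant-3), 22,240 (Hale-1)
Next rejected bid: $22,140 (not a price — pay-as-bid).
Each winning unit pays its own bid.
Revenue = 36,250 + 35,250 + 34,935 + 33,200 + 31,500 + 30,430 + 29,995 + 28,525 + 26,340 + 22,240 = $308,665.

Total revenue: $308,665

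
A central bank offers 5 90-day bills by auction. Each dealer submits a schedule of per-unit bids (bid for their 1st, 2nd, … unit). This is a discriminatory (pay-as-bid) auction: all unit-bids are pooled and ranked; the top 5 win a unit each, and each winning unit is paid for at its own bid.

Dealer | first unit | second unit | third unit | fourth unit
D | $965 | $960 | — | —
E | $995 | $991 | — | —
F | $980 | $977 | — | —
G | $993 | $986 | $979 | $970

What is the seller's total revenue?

Total revenue: $4,945

Pooled unit-bids ranked (top 5): 995 (E-1), 993 (G-1), 991 (E-2), 986 (G-2), 980 (F-1)
Next rejected bid: $979 (not a price — pay-as-bid).
Each winning unit pays its own bid.
Revenue = 995 + 993 + 991 + 986 + 980 = $4,945.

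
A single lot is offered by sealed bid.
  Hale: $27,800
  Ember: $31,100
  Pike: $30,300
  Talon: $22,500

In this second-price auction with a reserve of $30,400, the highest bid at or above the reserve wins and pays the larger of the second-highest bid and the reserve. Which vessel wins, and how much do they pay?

Ember pays $30,400

Rule: the highest bid at or above the reserve wins and pays the larger of the second-highest bid and the reserve.
Sorting bids: 31,100 (Ember) > 30,300 (Pike) > 27,800 (Hale) > 22,500 (Talon)
Highest eligible bid: Ember at $31,100.
Second-highest bid $30,300 is below the reserve $30,400, so the reserve binds → payment $30,400.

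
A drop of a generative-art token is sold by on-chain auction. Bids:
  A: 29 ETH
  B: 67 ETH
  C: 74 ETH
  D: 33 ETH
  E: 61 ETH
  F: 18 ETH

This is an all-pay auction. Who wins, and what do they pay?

C pays 74 ETH

Bids in order: 74 (C) > 67 (B) > 61 (E) > 33 (D) > 29 (A) > 18 (F)
C wins with the top bid; all bids are sunk regardless.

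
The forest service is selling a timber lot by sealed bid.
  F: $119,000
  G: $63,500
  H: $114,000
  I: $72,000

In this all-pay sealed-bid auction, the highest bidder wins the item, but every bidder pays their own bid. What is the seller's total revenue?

Rule: the highest bidder wins the item, but every bidder pays their own bid.
Sorting bids: 119,000 (F) > 114,000 (H) > 72,000 (I) > 63,500 (G)
Every bidder forfeits their bid regardless of winning.
Revenue = 119,000 + 63,500 + 114,000 + 72,000 = $368,500.

Total revenue: $368,500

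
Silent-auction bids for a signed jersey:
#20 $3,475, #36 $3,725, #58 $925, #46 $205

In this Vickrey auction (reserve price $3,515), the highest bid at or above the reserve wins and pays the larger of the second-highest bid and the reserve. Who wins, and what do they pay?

#36 pays $3,515

Bids in order: 3,725 (#36) > 3,475 (#20) > 925 (#58) > 205 (#46)
Highest eligible bid: #36 at $3,725.
Second-highest bid $3,475 is below the reserve $3,515, so the reserve binds → payment $3,515.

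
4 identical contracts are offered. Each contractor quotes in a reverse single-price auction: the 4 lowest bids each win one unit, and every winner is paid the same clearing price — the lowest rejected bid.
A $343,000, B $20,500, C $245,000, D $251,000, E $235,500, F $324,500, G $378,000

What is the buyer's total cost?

Total cost: $1,298,000

Bids ranked low→high: 20,500 (B), 235,500 (E), 245,000 (C), 251,000 (D), 324,500 (F), 343,000 (A), …
Lowest 4: B, E, C, D.
Lowest unsuccessful bid: $324,500 → clearing price.
Total cost = 4 × $324,500 = $1,298,000.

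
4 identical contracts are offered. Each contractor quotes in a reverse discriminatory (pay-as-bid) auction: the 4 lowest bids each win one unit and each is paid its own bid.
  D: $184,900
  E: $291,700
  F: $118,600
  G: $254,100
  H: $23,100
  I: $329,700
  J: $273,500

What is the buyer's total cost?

Total cost: $580,700

Bids ranked low→high: 23,100 (H), 118,600 (F), 184,900 (D), 254,100 (G), 273,500 (J), 291,700 (E), …
Winners (4 units): H, F, D, G.
Total cost = 23,100 + 118,600 + 184,900 + 254,100 = $580,700.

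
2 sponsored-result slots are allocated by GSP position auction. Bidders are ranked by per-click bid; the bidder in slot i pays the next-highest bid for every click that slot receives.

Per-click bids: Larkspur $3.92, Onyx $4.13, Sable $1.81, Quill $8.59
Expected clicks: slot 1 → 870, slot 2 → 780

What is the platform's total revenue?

Total revenue: $6650.70

Per-click bids in order: $8.59 (Quill) > $4.13 (Onyx) > $3.92 (Larkspur) > …
Slot 1: Quill pays $4.13 × 870 = $3593.10
Slot 2: Onyx pays $3.92 × 780 = $3057.60
Total = $6650.70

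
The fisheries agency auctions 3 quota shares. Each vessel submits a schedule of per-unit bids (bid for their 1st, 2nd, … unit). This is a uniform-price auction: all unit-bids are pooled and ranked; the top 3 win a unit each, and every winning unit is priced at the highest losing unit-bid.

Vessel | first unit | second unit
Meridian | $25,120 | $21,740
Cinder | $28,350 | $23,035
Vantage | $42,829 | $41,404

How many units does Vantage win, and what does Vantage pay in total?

Merging the schedules and taking the best 3: 42,829 (Vantage-1), 41,404 (Vantage-2), 28,350 (Cinder-1)
Highest rejected unit-bid = $25,120.
Vantage wins 2 unit(s) at $25,120 each.

Vantage: 2 units, pays $50,240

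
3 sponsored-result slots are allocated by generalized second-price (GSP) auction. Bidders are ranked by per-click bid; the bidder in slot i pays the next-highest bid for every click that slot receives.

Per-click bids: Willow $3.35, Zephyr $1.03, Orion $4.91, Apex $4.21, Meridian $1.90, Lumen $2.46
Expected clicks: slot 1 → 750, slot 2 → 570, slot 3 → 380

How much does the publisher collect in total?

Total revenue: $6001.80

Ranked by bid: $4.91 (Orion) > $4.21 (Apex) > $3.35 (Willow) > $2.46 (Lumen) > …
Slot 1: Orion pays $4.21 × 750 = $3157.50
Slot 2: Apex pays $3.35 × 570 = $1909.50
Slot 3: Willow pays $2.46 × 380 = $934.80
Total = $6001.80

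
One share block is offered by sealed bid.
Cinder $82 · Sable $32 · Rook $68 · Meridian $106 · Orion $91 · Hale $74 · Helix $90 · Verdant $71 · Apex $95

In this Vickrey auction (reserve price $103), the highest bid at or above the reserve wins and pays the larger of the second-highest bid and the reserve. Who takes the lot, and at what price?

Meridian pays $103

Bids in order: 106 (Meridian) > 95 (Apex) > 91 (Orion) > 90 (Helix) > 82 (Cinder) > 74 (Hale) > …
Highest eligible bid: Meridian at $106.
Second-highest bid $95 is below the reserve $103, so the reserve binds → payment $103.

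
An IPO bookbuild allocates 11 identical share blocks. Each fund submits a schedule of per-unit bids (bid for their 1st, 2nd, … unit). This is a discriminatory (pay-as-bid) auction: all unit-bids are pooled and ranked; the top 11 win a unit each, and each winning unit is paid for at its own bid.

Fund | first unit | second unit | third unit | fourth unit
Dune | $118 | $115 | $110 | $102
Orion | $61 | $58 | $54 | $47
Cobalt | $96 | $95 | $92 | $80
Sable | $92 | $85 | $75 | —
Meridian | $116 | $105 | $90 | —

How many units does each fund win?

Cobalt 3, Dune 4, Meridian 3, Sable 1

Pooled unit-bids ranked (top 11): 118 (Dune-1), 116 (Meridian-1), 115 (Dune-2), 110 (Dune-3), 105 (Meridian-2), 102 (Dune-4), 96 (Cobalt-1), 95 (Cobalt-2), 92 (Cobalt-3), 92 (Sable-1), 90 (Meridian-3)
Next rejected bid: $85 (not a price — pay-as-bid).
Allocation: Cobalt 3, Dune 4, Meridian 3, Sable 1.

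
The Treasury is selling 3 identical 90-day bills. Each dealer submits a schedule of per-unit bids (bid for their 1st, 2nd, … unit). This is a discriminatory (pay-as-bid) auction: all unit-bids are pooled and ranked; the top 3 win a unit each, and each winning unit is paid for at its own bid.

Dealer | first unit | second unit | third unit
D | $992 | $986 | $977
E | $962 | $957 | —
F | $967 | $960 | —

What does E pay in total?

E pays $0

Merging the schedules and taking the best 3: 992 (D-1), 986 (D-2), 977 (D-3)
Next rejected bid: $967 (not a price — pay-as-bid).
E wins no units.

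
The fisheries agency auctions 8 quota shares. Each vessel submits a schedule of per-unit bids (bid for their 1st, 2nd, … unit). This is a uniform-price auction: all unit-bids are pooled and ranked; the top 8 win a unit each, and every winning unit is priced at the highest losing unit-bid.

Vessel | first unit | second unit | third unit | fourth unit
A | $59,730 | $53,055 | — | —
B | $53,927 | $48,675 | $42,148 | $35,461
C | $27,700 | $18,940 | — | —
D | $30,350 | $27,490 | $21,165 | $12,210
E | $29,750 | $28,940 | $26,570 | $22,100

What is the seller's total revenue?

Total revenue: $231,520

Pooled unit-bids ranked (top 8): 59,730 (A-1), 53,927 (B-1), 53,055 (A-2), 48,675 (B-2), 42,148 (B-3), 35,461 (B-4), 30,350 (D-1), 29,750 (E-1)
Highest rejected unit-bid = $28,940.
Allocation: A 2, B 4, D 1, E 1. Every unit priced at $28,940.
Revenue = 8 × 28,940 = $231,520.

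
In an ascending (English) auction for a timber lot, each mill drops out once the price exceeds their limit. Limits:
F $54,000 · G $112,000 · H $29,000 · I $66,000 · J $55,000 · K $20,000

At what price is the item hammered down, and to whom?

Ascending (English) auction: the price rises until one bidder remains; the winner pays the price at which the last rival dropped out.
Limits in order: 112,000 (G) > 66,000 (I) > 55,000 (J) > 54,000 (F) > 29,000 (H) > 20,000 (K)
I is the last rival to drop out, at $66,000; G remains and wins at that price.

G wins at $66,000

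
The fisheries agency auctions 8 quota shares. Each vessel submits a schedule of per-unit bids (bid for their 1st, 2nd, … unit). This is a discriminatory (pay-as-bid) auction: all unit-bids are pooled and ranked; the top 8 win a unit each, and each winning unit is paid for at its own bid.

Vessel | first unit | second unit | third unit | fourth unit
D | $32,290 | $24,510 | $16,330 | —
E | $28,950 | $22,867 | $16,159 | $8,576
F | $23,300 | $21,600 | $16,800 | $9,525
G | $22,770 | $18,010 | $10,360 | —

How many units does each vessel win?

All unit-bids, highest first — top 8: 32,290 (D-1), 28,950 (E-1), 24,510 (D-2), 23,300 (F-1), 22,867 (E-2), 22,770 (G-1), 21,600 (F-2), 18,010 (G-2)
Next rejected bid: $16,800 (not a price — pay-as-bid).
Allocation: D 2, E 2, F 2, G 2.

D 2, E 2, F 2, G 2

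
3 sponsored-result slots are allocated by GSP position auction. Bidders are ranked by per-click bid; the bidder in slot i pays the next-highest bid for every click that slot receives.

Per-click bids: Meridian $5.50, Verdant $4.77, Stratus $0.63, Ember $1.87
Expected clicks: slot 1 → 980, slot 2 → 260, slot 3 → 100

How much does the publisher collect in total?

Total revenue: $5223.80

Sorting advertisers: $5.50 (Meridian) > $4.77 (Verdant) > $1.87 (Ember) > $0.63 (Stratus)
Slot 1: Meridian pays $4.77 × 980 = $4674.60
Slot 2: Verdant pays $1.87 × 260 = $486.20
Slot 3: Ember pays $0.63 × 100 = $63.00
Total = $5223.80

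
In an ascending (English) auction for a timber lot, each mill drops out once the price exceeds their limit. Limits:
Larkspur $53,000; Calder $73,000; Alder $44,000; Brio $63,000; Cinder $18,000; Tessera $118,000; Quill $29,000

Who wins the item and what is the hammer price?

Tessera wins at $73,000

Limits ranked: 118,000 (Tessera) > 73,000 (Calder) > 63,000 (Brio) > 53,000 (Larkspur) > 44,000 (Alder) > 29,000 (Quill) > …
Bidding ends when Calder exits at $73,000; Tessera takes it.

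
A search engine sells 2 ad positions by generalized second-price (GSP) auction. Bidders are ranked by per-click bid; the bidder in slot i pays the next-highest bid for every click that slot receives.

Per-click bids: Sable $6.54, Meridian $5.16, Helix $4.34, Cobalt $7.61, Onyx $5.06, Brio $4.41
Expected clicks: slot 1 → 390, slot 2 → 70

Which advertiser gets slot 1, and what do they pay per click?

Per-click bids in order: $7.61 (Cobalt) > $6.54 (Sable) > $5.16 (Meridian) > …
Slot 1 goes to the first-ranked bidder, Cobalt, who pays the next bid down: $6.54/click.

Cobalt; $6.54 per click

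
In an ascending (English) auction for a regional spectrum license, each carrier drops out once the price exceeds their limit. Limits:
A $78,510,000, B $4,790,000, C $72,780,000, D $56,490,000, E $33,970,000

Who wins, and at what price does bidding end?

A wins at $72,780,000

Ascending (English) auction: the price rises until one bidder remains; the winner pays the price at which the last rival dropped out.
Limits ranked: 78,510,000 (A) > 72,780,000 (C) > 56,490,000 (D) > 33,970,000 (E) > 4,790,000 (B)
Once the price passes $72,780,000, only A is left; the hammer falls at C's limit of $72,780,000.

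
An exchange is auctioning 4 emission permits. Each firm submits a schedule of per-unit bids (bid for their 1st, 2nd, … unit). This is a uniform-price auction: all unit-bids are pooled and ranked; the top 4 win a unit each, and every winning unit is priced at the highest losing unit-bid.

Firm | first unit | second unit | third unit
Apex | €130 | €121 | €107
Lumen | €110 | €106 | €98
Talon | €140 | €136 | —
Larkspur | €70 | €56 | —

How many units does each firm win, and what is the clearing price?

Merging the schedules and taking the best 4: 140 (Talon-1), 136 (Talon-2), 130 (Apex-1), 121 (Apex-2)
First bid not allocated: €110.
Allocation: Apex 2, Talon 2.

Apex 2, Talon 2; clearing price €110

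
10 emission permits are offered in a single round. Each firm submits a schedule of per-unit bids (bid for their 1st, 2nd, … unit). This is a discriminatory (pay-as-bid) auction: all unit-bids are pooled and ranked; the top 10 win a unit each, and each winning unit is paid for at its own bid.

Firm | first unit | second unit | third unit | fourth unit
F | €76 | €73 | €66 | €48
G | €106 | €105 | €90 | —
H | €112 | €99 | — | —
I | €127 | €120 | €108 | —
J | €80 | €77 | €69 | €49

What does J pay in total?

J pays €157

Merging the schedules and taking the best 10: 127 (I-1), 120 (I-2), 112 (H-1), 108 (I-3), 106 (G-1), 105 (G-2), 99 (H-2), 90 (G-3), 80 (J-1), 77 (J-2)
Next rejected bid: €76 (not a price — pay-as-bid).
J's winning unit-bids: 80 + 77 = €157.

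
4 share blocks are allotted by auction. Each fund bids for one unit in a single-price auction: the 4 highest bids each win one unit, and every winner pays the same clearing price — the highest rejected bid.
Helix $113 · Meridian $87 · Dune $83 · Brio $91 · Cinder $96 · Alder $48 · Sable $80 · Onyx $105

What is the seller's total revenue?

Bids ranked high→low: 113 (Helix), 105 (Onyx), 96 (Cinder), 91 (Brio), 87 (Meridian), 83 (Dune), …
Winners (4 units): Helix, Onyx, Cinder, Brio.
First losing bid is Meridian's $87, which sets the uniform price.
Total revenue = 4 × $87 = $348.

Total revenue: $348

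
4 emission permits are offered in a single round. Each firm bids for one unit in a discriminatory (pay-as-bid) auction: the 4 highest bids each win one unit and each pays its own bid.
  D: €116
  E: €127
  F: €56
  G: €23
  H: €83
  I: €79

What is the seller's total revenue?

Total revenue: €405

Bids ranked high→low: 127 (E), 116 (D), 83 (H), 79 (I), 56 (F), 23 (G)
The 4 highest are E, D, H, I.
Total revenue = 127 + 116 + 83 + 79 = €405.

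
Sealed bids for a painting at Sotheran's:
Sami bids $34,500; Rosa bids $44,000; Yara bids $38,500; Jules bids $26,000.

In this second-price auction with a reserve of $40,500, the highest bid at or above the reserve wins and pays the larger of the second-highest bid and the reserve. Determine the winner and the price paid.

Second-price auction with a reserve of $40,500: the highest bid at or above the reserve wins and pays the larger of the second-highest bid and the reserve.
Bids ranked: 44,000 (Rosa) > 38,500 (Yara) > 34,500 (Sami) > 26,000 (Jules)
Rosa has the top bid at or above the reserve ($44,000).
Second-highest bid $38,500 is below the reserve $40,500, so the reserve binds → payment $40,500.

Rosa pays $40,500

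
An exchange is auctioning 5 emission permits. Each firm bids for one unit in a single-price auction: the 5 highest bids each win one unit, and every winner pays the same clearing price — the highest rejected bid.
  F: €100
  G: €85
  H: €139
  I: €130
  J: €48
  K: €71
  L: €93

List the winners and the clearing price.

H, I, F, L, G; each pays €71

Ordering the bids: 139 (H), 130 (I), 100 (F), 93 (L), 85 (G), 71 (K), 48 (J)
Winners (5 units): H, I, F, L, G.
First losing bid is K's €71, which sets the uniform price.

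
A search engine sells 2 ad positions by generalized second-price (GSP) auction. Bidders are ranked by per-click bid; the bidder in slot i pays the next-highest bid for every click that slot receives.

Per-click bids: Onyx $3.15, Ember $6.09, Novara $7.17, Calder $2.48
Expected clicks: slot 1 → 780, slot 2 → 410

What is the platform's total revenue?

Total revenue: $6041.70

Ranked by bid: $7.17 (Novara) > $6.09 (Ember) > $3.15 (Onyx) > …
Slot 1: Novara pays $6.09 × 780 = $4750.20
Slot 2: Ember pays $3.15 × 410 = $1291.50
Total = $6041.70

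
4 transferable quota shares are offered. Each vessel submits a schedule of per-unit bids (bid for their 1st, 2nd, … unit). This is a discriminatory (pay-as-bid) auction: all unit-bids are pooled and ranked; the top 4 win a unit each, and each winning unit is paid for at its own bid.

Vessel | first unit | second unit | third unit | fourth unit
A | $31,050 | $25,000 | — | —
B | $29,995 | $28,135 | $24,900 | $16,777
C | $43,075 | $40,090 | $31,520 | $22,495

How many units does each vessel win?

A 1, C 3

Merging the schedules and taking the best 4: 43,075 (C-1), 40,090 (C-2), 31,520 (C-3), 31,050 (A-1)
Next rejected bid: $29,995 (not a price — pay-as-bid).
Allocation: A 1, C 3.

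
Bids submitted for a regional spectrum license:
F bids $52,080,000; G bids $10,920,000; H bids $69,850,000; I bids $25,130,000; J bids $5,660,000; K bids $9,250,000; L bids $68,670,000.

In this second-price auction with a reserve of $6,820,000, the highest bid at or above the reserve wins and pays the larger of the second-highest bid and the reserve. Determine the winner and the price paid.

H pays $68,670,000

Bids in order: 69,850,000 (H) > 68,670,000 (L) > 52,080,000 (F) > 25,130,000 (I) > 10,920,000 (G) > 9,250,000 (K) > …
H has the top bid at or above the reserve ($69,850,000).
max(second-highest $68,670,000, reserve $6,820,000) = $68,670,000; the reserve does not bind.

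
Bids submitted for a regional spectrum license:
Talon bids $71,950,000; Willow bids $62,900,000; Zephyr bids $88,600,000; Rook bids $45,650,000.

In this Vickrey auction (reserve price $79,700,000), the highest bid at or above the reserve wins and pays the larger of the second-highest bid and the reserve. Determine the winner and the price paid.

Bids in order: 88,600,000 (Zephyr) > 71,950,000 (Talon) > 62,900,000 (Willow) > 45,650,000 (Rook)
Zephyr has the top bid at or above the reserve ($88,600,000).
max(second-highest $71,950,000, reserve $79,700,000) = $79,700,000.

Zephyr pays $79,700,000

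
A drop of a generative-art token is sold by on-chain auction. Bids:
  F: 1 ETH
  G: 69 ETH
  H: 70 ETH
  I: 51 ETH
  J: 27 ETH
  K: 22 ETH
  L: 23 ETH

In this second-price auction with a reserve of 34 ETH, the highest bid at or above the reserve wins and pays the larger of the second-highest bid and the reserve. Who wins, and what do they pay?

H pays 69 ETH

Bids ranked: 70 (H) > 69 (G) > 51 (I) > 27 (J) > 23 (L) > 22 (K) > …
Highest eligible bid: H at 70 ETH.
Second-highest bid 69 ETH exceeds the reserve 34 ETH → payment 69 ETH.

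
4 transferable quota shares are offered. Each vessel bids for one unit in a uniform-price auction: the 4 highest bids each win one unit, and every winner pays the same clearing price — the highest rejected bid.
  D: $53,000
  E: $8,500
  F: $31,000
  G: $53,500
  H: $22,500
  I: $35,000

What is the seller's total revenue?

Total revenue: $90,000

Ordering the bids: 53,500 (G), 53,000 (D), 35,000 (I), 31,000 (F), 22,500 (H), 8,500 (E)
Winners (4 units): G, D, I, F.
First losing bid is H's $22,500, which sets the uniform price.
Total revenue = 4 × $22,500 = $90,000.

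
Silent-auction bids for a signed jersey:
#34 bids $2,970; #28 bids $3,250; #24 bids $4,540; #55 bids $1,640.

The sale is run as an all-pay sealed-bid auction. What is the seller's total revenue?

Total revenue: $12,400

Bids ranked: 4,540 (#24) > 3,250 (#28) > 2,970 (#34) > 1,640 (#55)
Every bidder forfeits their bid regardless of winning.
Revenue = 2,970 + 3,250 + 4,540 + 1,640 = $12,400.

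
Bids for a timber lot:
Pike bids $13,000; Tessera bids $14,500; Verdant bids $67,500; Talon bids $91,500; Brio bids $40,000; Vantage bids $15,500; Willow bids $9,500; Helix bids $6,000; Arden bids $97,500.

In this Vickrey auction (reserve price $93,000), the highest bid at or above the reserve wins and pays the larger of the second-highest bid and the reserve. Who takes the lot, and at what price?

Bids in order: 97,500 (Arden) > 91,500 (Talon) > 67,500 (Verdant) > 40,000 (Brio) > 15,500 (Vantage) > 14,500 (Tessera) > …
Arden has the top bid at or above the reserve ($97,500).
Second-highest bid $91,500 is below the reserve $93,000, so the reserve binds → payment $93,000.

Arden pays $93,000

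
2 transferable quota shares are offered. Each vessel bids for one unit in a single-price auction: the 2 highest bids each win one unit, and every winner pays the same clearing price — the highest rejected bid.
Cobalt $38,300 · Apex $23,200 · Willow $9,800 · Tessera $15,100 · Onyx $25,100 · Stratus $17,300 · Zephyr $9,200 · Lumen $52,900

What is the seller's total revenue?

Bids ranked high→low: 52,900 (Lumen), 38,300 (Cobalt), 25,100 (Onyx), 23,200 (Apex), …
The 2 highest are Lumen, Cobalt.
First losing bid is Onyx's $25,100, which sets the uniform price.
Total revenue = 2 × $25,100 = $50,200.

Total revenue: $50,200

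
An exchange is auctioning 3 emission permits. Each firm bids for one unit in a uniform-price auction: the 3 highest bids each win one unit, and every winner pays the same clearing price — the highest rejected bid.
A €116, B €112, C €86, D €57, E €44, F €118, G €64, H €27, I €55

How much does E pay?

E pays €0

Sorting: 118 (F), 116 (A), 112 (B), 86 (C), 64 (G), …
Top 3: F, A, B.
Clearing price = highest rejected bid = €86.
E does not win → pays €0.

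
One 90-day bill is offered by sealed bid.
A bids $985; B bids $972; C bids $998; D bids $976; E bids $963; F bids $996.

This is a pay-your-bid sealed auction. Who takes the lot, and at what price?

Bids ranked: 998 (C) > 996 (F) > 985 (A) > 976 (D) > 972 (B) > 963 (E)
C has the highest bid and pays exactly that: $998.

C pays $998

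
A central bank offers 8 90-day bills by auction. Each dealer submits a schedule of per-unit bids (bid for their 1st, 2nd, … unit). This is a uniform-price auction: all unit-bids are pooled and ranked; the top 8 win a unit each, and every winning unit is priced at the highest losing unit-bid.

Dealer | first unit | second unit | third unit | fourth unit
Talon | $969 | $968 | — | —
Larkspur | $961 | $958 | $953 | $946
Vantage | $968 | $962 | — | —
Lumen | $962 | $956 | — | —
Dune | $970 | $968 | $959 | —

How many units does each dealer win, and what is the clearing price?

Dune 2, Larkspur 1, Lumen 1, Talon 2, Vantage 2; clearing price $959

All unit-bids, highest first — top 8: 970 (Dune-1), 969 (Talon-1), 968 (Talon-2), 968 (Vantage-1), 968 (Dune-2), 962 (Vantage-2), 962 (Lumen-1), 961 (Larkspur-1)
First bid not allocated: $959.
Allocation: Dune 2, Larkspur 1, Lumen 1, Talon 2, Vantage 2.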